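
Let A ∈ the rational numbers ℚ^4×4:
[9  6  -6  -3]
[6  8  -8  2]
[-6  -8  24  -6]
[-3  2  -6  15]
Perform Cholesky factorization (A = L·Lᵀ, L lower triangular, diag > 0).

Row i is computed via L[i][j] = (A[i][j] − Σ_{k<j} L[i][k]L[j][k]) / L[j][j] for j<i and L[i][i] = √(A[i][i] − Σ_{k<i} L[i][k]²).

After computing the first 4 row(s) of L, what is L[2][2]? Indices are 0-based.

Step 1: L[0][0] = √(9) = 3.
  L[1][0] = (6) / L[0][0] = 2.
Step 2: L[1][1] = √(4) = 2.
  L[2][0] = (-6) / L[0][0] = -2.
  L[2][1] = (-4) / L[1][1] = -2.
Step 3: L[2][2] = √(16) = 4.
  L[3][0] = (-3) / L[0][0] = -1.
  L[3][1] = (4) / L[1][1] = 2.
  L[3][2] = (-4) / L[2][2] = -1.
Step 4: L[3][3] = √(9) = 3.

L[2][2] = 4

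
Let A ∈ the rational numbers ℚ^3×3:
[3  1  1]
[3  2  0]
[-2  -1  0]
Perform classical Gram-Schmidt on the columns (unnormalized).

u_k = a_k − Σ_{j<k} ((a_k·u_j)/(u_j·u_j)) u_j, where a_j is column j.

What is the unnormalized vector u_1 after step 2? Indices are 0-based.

u_1 = (-1/2, 1/2, 0)

Step 1: u_0 = a_0 = (3, 3, -2).
Step 2: u_1 = a_1 − (1/2)·u_0 = (-1/2, 1/2, 0).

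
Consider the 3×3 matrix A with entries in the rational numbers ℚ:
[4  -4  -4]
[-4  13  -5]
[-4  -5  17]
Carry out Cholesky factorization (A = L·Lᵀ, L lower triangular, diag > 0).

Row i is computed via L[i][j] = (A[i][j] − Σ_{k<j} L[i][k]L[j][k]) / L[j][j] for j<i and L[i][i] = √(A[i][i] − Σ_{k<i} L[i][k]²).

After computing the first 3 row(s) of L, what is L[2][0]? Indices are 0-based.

L[2][0] = -2

Step 1: L[0][0] = √(4) = 2.
  L[1][0] = (-4) / L[0][0] = -2.
Step 2: L[1][1] = √(9) = 3.
  L[2][0] = (-4) / L[0][0] = -2.
  L[2][1] = (-9) / L[1][1] = -3.
Step 3: L[2][2] = √(4) = 2.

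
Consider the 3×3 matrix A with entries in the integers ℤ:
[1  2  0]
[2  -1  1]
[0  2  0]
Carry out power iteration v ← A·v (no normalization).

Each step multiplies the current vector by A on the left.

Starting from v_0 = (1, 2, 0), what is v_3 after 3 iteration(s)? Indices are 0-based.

v_3 = (33, -4, 28)

v_0 = (1, 2, 0).
v_1 = A·v_0 = (5, 0, 4).
v_2 = A·v_1 = (5, 14, 0).
v_3 = A·v_2 = (33, -4, 28).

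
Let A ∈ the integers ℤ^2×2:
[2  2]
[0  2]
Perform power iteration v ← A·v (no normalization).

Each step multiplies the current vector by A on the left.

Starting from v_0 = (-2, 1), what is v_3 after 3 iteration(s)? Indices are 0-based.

v_0 = (-2, 1).
v_1 = A·v_0 = (-2, 2).
v_2 = A·v_1 = (0, 4).
v_3 = A·v_2 = (8, 8).

v_3 = (8, 8)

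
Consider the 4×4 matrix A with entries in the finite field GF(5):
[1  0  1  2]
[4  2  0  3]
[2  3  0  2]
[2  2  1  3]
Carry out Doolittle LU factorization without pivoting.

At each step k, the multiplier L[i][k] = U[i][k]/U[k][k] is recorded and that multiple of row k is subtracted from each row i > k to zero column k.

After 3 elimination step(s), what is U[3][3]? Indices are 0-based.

U[3][3] = 3

k=0: U[0][0]=1
  eliminate (1,0): mult=4, new row 1: (0, 2, 1, 0); set L[1][0]=4
  eliminate (2,0): mult=2, new row 2: (0, 3, 3, 3); set L[2][0]=2
  eliminate (3,0): mult=2, new row 3: (0, 2, 4, 4); set L[3][0]=2
k=1: U[1][1]=2
  eliminate (2,1): mult=4, new row 2: (0, 0, 4, 3); set L[2][1]=4
  eliminate (3,1): mult=1, new row 3: (0, 0, 3, 4); set L[3][1]=1
k=2: U[2][2]=4
  eliminate (3,2): mult=2, new row 3: (0, 0, 0, 3); set L[3][2]=2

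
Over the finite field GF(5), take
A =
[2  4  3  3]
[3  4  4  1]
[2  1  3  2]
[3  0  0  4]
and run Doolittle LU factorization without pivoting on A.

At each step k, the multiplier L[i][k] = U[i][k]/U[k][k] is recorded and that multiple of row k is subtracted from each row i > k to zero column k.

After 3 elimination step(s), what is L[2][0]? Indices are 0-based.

[col 0] pivot 2
  R1 -= 4*R0 → (0, 3, 2, 4)  (L[1][0] := 4)
  R2 -= 1*R0 → (0, 2, 0, 4)  (L[2][0] := 1)
  R3 -= 4*R0 → (0, 4, 3, 2)  (L[3][0] := 4)
[col 1] pivot 3
  R2 -= 4*R1 → (0, 0, 2, 3)  (L[2][1] := 4)
  R3 -= 3*R1 → (0, 0, 2, 0)  (L[3][1] := 3)
[col 2] pivot 2
  R3 -= 1*R2 → (0, 0, 0, 2)  (L[3][2] := 1)

L[2][0] = 1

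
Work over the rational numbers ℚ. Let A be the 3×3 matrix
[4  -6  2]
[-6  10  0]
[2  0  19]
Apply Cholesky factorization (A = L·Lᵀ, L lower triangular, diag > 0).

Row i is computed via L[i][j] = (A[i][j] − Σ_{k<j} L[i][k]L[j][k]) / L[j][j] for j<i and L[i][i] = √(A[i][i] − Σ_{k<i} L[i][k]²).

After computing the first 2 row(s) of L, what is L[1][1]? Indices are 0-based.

L[1][1] = 1

Step 1: L[0][0] = √(4) = 2.
  L[1][0] = (-6) / L[0][0] = -3.
Step 2: L[1][1] = √(1) = 1.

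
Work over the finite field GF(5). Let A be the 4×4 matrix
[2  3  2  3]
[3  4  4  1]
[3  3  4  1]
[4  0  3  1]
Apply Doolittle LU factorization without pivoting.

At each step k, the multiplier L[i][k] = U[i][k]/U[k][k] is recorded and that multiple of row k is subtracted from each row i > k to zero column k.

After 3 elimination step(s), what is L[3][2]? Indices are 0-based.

L[3][2] = 4

k=0: U[0][0]=2
  eliminate (1,0): mult=4, new row 1: (0, 2, 1, 4); set L[1][0]=4
  eliminate (2,0): mult=4, new row 2: (0, 1, 1, 4); set L[2][0]=4
  eliminate (3,0): mult=2, new row 3: (0, 4, 4, 0); set L[3][0]=2
k=1: U[1][1]=2
  eliminate (2,1): mult=3, new row 2: (0, 0, 3, 2); set L[2][1]=3
  eliminate (3,1): mult=2, new row 3: (0, 0, 2, 2); set L[3][1]=2
k=2: U[2][2]=3
  eliminate (3,2): mult=4, new row 3: (0, 0, 0, 4); set L[3][2]=4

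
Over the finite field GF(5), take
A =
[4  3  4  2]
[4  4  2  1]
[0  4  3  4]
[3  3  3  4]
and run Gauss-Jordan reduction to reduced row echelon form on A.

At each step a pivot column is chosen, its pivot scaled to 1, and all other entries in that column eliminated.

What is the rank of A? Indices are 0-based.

[1] R0 /= 4  ⇒  (1, 2, 1, 3)
     R1 -= 4·R0  ⇒  (0, 1, 3, 4)
     R3 -= 3·R0  ⇒  (0, 2, 0, 0)
[2] R1 /= 1  ⇒  (0, 1, 3, 4)
     R0 -= 2·R1  ⇒  (1, 0, 0, 0)
     R2 -= 4·R1  ⇒  (0, 0, 1, 3)
     R3 -= 2·R1  ⇒  (0, 0, 4, 2)
[3] R2 /= 1  ⇒  (0, 0, 1, 3)
     R1 -= 3·R2  ⇒  (0, 1, 0, 0)
     R3 -= 4·R2  ⇒  (0, 0, 0, 0)
column 3 empty below row 3

rank = 3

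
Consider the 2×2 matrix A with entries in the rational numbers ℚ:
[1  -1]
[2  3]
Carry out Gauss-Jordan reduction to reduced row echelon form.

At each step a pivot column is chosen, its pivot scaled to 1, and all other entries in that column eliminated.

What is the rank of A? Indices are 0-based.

pivot(0,0)=1: scale R0 → (1, -1)
  clear (1,0): R1 −= (2)R0 → (0, 5)
pivot(1,1)=5: scale R1 → (0, 1)
  clear (0,1): R0 −= (-1)R1 → (1, 0)

rank = 2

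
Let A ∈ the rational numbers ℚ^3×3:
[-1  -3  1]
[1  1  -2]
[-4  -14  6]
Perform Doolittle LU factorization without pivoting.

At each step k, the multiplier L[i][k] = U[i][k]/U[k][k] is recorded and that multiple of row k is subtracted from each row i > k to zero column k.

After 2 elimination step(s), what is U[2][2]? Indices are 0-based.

U[2][2] = 3

Step 1: pivot at (0,0) is -1.
  row1 ← row1 − (-1)·row0  ⇒  L[1][0]=-1, U row1=(0, -2, -1)
  row2 ← row2 − (4)·row0  ⇒  L[2][0]=4, U row2=(0, -2, 2)
Step 2: pivot at (1,1) is -2.
  row2 ← row2 − (1)·row1  ⇒  L[2][1]=1, U row2=(0, 0, 3)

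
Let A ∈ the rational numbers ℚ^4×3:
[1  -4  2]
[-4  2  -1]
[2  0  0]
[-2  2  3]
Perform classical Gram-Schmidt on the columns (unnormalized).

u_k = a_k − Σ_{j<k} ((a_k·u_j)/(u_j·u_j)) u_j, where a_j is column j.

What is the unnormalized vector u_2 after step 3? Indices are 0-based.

Step 1: u_0 = a_0 = (1, -4, 2, -2).
Step 2: u_1 = a_1 − (-16/25)·u_0 = (-84/25, -14/25, 32/25, 18/25).
Step 3: u_2 = a_2 − (0)·u_0 − (-25/86)·u_1 = (44/43, -50/43, 16/43, 138/43).

u_2 = (44/43, -50/43, 16/43, 138/43)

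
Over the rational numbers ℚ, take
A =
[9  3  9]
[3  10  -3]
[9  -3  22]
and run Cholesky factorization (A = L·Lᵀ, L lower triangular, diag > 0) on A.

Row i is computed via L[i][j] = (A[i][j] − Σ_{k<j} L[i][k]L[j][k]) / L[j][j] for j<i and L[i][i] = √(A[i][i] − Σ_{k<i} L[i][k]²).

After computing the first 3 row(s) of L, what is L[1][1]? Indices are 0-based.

L[1][1] = 3

Step 1: L[0][0] = √(9) = 3.
  L[1][0] = (3) / L[0][0] = 1.
Step 2: L[1][1] = √(9) = 3.
  L[2][0] = (9) / L[0][0] = 3.
  L[2][1] = (-6) / L[1][1] = -2.
Step 3: L[2][2] = √(9) = 3.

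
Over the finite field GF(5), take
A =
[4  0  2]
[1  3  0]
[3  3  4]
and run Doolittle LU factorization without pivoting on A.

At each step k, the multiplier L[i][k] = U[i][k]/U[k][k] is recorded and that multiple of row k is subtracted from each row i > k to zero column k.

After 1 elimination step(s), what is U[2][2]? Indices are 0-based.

Step 1: pivot at (0,0) is 4.
  row1 ← row1 − (4)·row0  ⇒  L[1][0]=4, U row1=(0, 3, 2)
  row2 ← row2 − (2)·row0  ⇒  L[2][0]=2, U row2=(0, 3, 0)

U[2][2] = 0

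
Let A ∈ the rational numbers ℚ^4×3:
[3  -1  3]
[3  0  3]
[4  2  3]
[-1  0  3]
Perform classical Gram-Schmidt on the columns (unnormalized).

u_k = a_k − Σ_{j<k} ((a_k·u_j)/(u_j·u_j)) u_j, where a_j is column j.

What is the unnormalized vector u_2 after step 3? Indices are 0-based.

u_2 = (2/5, 3/5, 1/5, 19/5)

Step 1: u_0 = a_0 = (3, 3, 4, -1).
Step 2: u_1 = a_1 − (1/7)·u_0 = (-10/7, -3/7, 10/7, 1/7).
Step 3: u_2 = a_2 − (27/35)·u_0 − (-1/5)·u_1 = (2/5, 3/5, 1/5, 19/5).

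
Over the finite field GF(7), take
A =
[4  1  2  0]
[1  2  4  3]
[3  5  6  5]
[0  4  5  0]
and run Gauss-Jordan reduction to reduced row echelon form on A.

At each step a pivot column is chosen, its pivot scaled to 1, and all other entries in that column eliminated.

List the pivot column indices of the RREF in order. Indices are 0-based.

step 1: normalize row 0 (÷4) = (1, 2, 4, 0)
  row 1: subtract 1×row0 = (0, 0, 0, 3)
  row 2: subtract 3×row0 = (0, 6, 1, 5)
step 2: exchange rows 1,2
step 2: normalize row 1 (÷6) = (0, 1, 6, 2)
  row 0: subtract 2×row1 = (1, 0, 6, 3)
  row 3: subtract 4×row1 = (0, 0, 2, 6)
step 3: exchange rows 2,3
step 3: normalize row 2 (÷2) = (0, 0, 1, 3)
  row 0: subtract 6×row2 = (1, 0, 0, 6)
  row 1: subtract 6×row2 = (0, 1, 0, 5)
step 4: normalize row 3 (÷3) = (0, 0, 0, 1)
  row 0: subtract 6×row3 = (1, 0, 0, 0)
  row 1: subtract 5×row3 = (0, 1, 0, 0)
  row 2: subtract 3×row3 = (0, 0, 1, 0)

pivot columns: 0, 1, 2, 3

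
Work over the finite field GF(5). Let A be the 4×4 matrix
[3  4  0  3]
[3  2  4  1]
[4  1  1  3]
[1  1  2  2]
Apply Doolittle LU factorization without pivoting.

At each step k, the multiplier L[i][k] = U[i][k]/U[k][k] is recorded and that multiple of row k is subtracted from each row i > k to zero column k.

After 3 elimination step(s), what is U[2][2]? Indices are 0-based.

U[2][2] = 4

Step 1: pivot at (0,0) is 3.
  row1 ← row1 − (1)·row0  ⇒  L[1][0]=1, U row1=(0, 3, 4, 3)
  row2 ← row2 − (3)·row0  ⇒  L[2][0]=3, U row2=(0, 4, 1, 4)
  row3 ← row3 − (2)·row0  ⇒  L[3][0]=2, U row3=(0, 3, 2, 1)
Step 2: pivot at (1,1) is 3.
  row2 ← row2 − (3)·row1  ⇒  L[2][1]=3, U row2=(0, 0, 4, 0)
  row3 ← row3 − (1)·row1  ⇒  L[3][1]=1, U row3=(0, 0, 3, 3)
Step 3: pivot at (2,2) is 4.
  row3 ← row3 − (2)·row2  ⇒  L[3][2]=2, U row3=(0, 0, 0, 3)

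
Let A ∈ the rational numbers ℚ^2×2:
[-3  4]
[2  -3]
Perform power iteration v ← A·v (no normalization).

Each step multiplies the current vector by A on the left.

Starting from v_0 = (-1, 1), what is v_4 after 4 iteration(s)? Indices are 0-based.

v_4 = (-1393, 985)

v_0 = (-1, 1).
v_1 = A·v_0 = (7, -5).
v_2 = A·v_1 = (-41, 29).
v_3 = A·v_2 = (239, -169).
v_4 = A·v_3 = (-1393, 985).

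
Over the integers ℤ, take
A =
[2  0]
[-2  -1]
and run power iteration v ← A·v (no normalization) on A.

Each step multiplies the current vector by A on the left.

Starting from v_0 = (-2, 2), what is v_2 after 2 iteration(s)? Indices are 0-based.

v_0 = (-2, 2).
v_1 = A·v_0 = (-4, 2).
v_2 = A·v_1 = (-8, 6).

v_2 = (-8, 6)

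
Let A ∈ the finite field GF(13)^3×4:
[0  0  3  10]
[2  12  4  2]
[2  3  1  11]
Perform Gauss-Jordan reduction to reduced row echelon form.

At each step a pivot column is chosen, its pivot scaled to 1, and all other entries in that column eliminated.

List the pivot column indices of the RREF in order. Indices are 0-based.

[1] R0 <-> R1
[1] R0 /= 2  ⇒  (1, 6, 2, 1)
     R2 -= 2·R0  ⇒  (0, 4, 10, 9)
[2] R1 <-> R2
[2] R1 /= 4  ⇒  (0, 1, 9, 12)
     R0 -= 6·R1  ⇒  (1, 0, 0, 7)
[3] R2 /= 3  ⇒  (0, 0, 1, 12)
     R1 -= 9·R2  ⇒  (0, 1, 0, 8)

pivot columns: 0, 1, 2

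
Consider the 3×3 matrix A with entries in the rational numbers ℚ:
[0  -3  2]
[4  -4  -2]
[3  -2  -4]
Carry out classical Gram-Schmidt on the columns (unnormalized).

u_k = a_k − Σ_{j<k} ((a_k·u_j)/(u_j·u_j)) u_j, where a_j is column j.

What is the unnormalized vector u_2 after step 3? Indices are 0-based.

Step 1: u_0 = a_0 = (0, 4, 3).
Step 2: u_1 = a_1 − (-22/25)·u_0 = (-3, -12/25, 16/25).
Step 3: u_2 = a_2 − (-4/5)·u_0 − (-190/241)·u_1 = (-88/241, 198/241, -264/241).

u_2 = (-88/241, 198/241, -264/241)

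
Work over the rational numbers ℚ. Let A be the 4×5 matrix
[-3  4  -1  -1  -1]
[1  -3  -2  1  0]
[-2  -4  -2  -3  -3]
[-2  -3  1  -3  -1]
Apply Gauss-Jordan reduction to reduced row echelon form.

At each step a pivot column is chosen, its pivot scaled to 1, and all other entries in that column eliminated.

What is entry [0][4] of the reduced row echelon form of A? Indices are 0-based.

M[0][4] = -45/56

[1] R0 /= -3  ⇒  (1, -4/3, 1/3, 1/3, 1/3)
     R1 -= 1·R0  ⇒  (0, -5/3, -7/3, 2/3, -1/3)
     R2 -= -2·R0  ⇒  (0, -20/3, -4/3, -7/3, -7/3)
     R3 -= -2·R0  ⇒  (0, -17/3, 5/3, -7/3, -1/3)
[2] R1 /= -5/3  ⇒  (0, 1, 7/5, -2/5, 1/5)
     R0 -= -4/3·R1  ⇒  (1, 0, 11/5, -1/5, 3/5)
     R2 -= -20/3·R1  ⇒  (0, 0, 8, -5, -1)
     R3 -= -17/3·R1  ⇒  (0, 0, 48/5, -23/5, 4/5)
[3] R2 /= 8  ⇒  (0, 0, 1, -5/8, -1/8)
     R0 -= 11/5·R2  ⇒  (1, 0, 0, 47/40, 7/8)
     R1 -= 7/5·R2  ⇒  (0, 1, 0, 19/40, 3/8)
     R3 -= 48/5·R2  ⇒  (0, 0, 0, 7/5, 2)
[4] R3 /= 7/5  ⇒  (0, 0, 0, 1, 10/7)
     R0 -= 47/40·R3  ⇒  (1, 0, 0, 0, -45/56)
     R1 -= 19/40·R3  ⇒  (0, 1, 0, 0, -17/56)
     R2 -= -5/8·R3  ⇒  (0, 0, 1, 0, 43/56)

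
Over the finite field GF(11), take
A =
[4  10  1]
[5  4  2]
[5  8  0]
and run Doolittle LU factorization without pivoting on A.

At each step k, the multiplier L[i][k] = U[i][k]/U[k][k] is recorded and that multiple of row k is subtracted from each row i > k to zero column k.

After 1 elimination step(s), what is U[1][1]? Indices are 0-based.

U[1][1] = 8

k=0: U[0][0]=4
  eliminate (1,0): mult=4, new row 1: (0, 8, 9); set L[1][0]=4
  eliminate (2,0): mult=4, new row 2: (0, 1, 7); set L[2][0]=4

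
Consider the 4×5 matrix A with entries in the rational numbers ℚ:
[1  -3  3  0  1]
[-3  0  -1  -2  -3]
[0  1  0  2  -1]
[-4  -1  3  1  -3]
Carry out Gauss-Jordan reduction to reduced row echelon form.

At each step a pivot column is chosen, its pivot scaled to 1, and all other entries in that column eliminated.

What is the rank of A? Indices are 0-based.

rank = 4

pivot(0,0)=1: scale R0 → (1, -3, 3, 0, 1)
  clear (1,0): R1 −= (-3)R0 → (0, -9, 8, -2, 0)
  clear (3,0): R3 −= (-4)R0 → (0, -13, 15, 1, 1)
pivot(1,1)=-9: scale R1 → (0, 1, -8/9, 2/9, 0)
  clear (0,1): R0 −= (-3)R1 → (1, 0, 1/3, 2/3, 1)
  clear (2,1): R2 −= (1)R1 → (0, 0, 8/9, 16/9, -1)
  clear (3,1): R3 −= (-13)R1 → (0, 0, 31/9, 35/9, 1)
pivot(2,2)=8/9: scale R2 → (0, 0, 1, 2, -9/8)
  clear (0,2): R0 −= (1/3)R2 → (1, 0, 0, 0, 11/8)
  clear (1,2): R1 −= (-8/9)R2 → (0, 1, 0, 2, -1)
  clear (3,2): R3 −= (31/9)R2 → (0, 0, 0, -3, 39/8)
pivot(3,3)=-3: scale R3 → (0, 0, 0, 1, -13/8)
  clear (1,3): R1 −= (2)R3 → (0, 1, 0, 0, 9/4)
  clear (2,3): R2 −= (2)R3 → (0, 0, 1, 0, 17/8)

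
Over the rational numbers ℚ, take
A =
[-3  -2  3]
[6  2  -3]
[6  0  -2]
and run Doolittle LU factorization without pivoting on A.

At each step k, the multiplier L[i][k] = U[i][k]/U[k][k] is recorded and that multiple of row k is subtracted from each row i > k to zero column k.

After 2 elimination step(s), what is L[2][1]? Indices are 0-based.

k=0: U[0][0]=-3
  eliminate (1,0): mult=-2, new row 1: (0, -2, 3); set L[1][0]=-2
  eliminate (2,0): mult=-2, new row 2: (0, -4, 4); set L[2][0]=-2
k=1: U[1][1]=-2
  eliminate (2,1): mult=2, new row 2: (0, 0, -2); set L[2][1]=2

L[2][1] = 2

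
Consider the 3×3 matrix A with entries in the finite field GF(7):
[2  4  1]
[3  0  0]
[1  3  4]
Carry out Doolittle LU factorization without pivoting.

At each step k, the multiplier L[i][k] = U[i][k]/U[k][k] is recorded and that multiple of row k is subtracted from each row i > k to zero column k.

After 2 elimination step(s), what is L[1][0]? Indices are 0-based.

L[1][0] = 5

k=0: U[0][0]=2
  eliminate (1,0): mult=5, new row 1: (0, 1, 2); set L[1][0]=5
  eliminate (2,0): mult=4, new row 2: (0, 1, 0); set L[2][0]=4
k=1: U[1][1]=1
  eliminate (2,1): mult=1, new row 2: (0, 0, 5); set L[2][1]=1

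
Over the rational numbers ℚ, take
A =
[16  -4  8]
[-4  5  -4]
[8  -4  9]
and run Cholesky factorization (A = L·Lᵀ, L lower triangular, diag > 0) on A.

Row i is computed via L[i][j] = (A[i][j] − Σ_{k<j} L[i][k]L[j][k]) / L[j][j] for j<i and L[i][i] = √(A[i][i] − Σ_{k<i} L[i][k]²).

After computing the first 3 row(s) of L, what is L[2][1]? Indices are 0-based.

L[2][1] = -1

Step 1: L[0][0] = √(16) = 4.
  L[1][0] = (-4) / L[0][0] = -1.
Step 2: L[1][1] = √(4) = 2.
  L[2][0] = (8) / L[0][0] = 2.
  L[2][1] = (-2) / L[1][1] = -1.
Step 3: L[2][2] = √(4) = 2.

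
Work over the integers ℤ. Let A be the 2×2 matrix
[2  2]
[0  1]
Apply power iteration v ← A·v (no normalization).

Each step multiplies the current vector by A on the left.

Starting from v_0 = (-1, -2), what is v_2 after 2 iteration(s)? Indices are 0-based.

v_2 = (-16, -2)

v_0 = (-1, -2).
v_1 = A·v_0 = (-6, -2).
v_2 = A·v_1 = (-16, -2).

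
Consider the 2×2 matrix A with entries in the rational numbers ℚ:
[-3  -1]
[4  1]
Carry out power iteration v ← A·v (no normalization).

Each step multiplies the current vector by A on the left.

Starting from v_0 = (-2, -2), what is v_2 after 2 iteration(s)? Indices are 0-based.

v_2 = (-14, 22)

v_0 = (-2, -2).
v_1 = A·v_0 = (8, -10).
v_2 = A·v_1 = (-14, 22).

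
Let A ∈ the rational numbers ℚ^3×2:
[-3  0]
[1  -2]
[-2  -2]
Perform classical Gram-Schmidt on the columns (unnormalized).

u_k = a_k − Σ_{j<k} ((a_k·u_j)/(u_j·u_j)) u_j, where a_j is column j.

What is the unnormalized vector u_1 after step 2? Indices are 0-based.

Step 1: u_0 = a_0 = (-3, 1, -2).
Step 2: u_1 = a_1 − (1/7)·u_0 = (3/7, -15/7, -12/7).

u_1 = (3/7, -15/7, -12/7)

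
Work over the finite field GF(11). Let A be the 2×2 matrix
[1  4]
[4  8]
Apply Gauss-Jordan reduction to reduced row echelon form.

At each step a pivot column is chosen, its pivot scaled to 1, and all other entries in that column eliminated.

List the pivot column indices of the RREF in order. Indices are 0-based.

pivot columns: 0, 1

step 1: normalize row 0 (÷1) = (1, 4)
  row 1: subtract 4×row0 = (0, 3)
step 2: normalize row 1 (÷3) = (0, 1)
  row 0: subtract 4×row1 = (1, 0)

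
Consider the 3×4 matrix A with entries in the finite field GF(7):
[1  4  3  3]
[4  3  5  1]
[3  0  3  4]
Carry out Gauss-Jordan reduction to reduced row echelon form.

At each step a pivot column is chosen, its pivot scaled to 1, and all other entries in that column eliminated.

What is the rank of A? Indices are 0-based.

rank = 3

step 1: normalize row 0 (÷1) = (1, 4, 3, 3)
  row 1: subtract 4×row0 = (0, 1, 0, 3)
  row 2: subtract 3×row0 = (0, 2, 1, 2)
step 2: normalize row 1 (÷1) = (0, 1, 0, 3)
  row 0: subtract 4×row1 = (1, 0, 3, 5)
  row 2: subtract 2×row1 = (0, 0, 1, 3)
step 3: normalize row 2 (÷1) = (0, 0, 1, 3)
  row 0: subtract 3×row2 = (1, 0, 0, 3)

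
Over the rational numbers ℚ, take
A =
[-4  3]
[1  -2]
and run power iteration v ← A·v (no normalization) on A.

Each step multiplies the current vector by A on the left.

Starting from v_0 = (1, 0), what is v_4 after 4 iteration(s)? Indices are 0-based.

v_4 = (469, -156)

v_0 = (1, 0).
v_1 = A·v_0 = (-4, 1).
v_2 = A·v_1 = (19, -6).
v_3 = A·v_2 = (-94, 31).
v_4 = A·v_3 = (469, -156).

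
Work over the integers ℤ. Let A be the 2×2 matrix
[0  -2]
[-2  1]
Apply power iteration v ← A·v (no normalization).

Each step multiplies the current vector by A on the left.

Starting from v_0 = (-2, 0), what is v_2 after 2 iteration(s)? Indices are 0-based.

v_0 = (-2, 0).
v_1 = A·v_0 = (0, 4).
v_2 = A·v_1 = (-8, 4).

v_2 = (-8, 4)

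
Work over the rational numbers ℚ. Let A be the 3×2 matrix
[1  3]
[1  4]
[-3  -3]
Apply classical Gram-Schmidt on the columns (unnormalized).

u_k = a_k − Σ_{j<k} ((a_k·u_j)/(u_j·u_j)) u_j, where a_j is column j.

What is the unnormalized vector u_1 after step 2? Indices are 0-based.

u_1 = (17/11, 28/11, 15/11)

Step 1: u_0 = a_0 = (1, 1, -3).
Step 2: u_1 = a_1 − (16/11)·u_0 = (17/11, 28/11, 15/11).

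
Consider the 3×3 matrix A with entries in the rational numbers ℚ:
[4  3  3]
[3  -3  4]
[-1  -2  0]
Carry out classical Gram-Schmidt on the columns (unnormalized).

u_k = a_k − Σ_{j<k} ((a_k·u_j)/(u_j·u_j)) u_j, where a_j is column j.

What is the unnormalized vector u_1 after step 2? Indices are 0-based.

u_1 = (29/13, -93/26, -47/26)

Step 1: u_0 = a_0 = (4, 3, -1).
Step 2: u_1 = a_1 − (5/26)·u_0 = (29/13, -93/26, -47/26).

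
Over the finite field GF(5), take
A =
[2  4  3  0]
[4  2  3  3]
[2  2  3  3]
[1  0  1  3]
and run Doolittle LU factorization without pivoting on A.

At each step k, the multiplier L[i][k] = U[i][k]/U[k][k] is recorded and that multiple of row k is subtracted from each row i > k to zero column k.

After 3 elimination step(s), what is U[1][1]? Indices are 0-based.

Step 1: pivot at (0,0) is 2.
  row1 ← row1 − (2)·row0  ⇒  L[1][0]=2, U row1=(0, 4, 2, 3)
  row2 ← row2 − (1)·row0  ⇒  L[2][0]=1, U row2=(0, 3, 0, 3)
  row3 ← row3 − (3)·row0  ⇒  L[3][0]=3, U row3=(0, 3, 2, 3)
Step 2: pivot at (1,1) is 4.
  row2 ← row2 − (2)·row1  ⇒  L[2][1]=2, U row2=(0, 0, 1, 2)
  row3 ← row3 − (2)·row1  ⇒  L[3][1]=2, U row3=(0, 0, 3, 2)
Step 3: pivot at (2,2) is 1.
  row3 ← row3 − (3)·row2  ⇒  L[3][2]=3, U row3=(0, 0, 0, 1)

U[1][1] = 4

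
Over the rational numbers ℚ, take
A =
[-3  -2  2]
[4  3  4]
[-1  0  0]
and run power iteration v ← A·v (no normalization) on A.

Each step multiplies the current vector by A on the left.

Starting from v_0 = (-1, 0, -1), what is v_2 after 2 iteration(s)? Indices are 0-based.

v_2 = (15, -16, -1)

v_0 = (-1, 0, -1).
v_1 = A·v_0 = (1, -8, 1).
v_2 = A·v_1 = (15, -16, -1).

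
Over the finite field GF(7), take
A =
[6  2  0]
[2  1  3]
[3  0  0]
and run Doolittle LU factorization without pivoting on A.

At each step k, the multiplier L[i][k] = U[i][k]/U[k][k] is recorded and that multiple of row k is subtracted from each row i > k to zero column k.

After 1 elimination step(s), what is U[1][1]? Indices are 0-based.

U[1][1] = 5

[col 0] pivot 6
  R1 -= 5*R0 → (0, 5, 3)  (L[1][0] := 5)
  R2 -= 4*R0 → (0, 6, 0)  (L[2][0] := 4)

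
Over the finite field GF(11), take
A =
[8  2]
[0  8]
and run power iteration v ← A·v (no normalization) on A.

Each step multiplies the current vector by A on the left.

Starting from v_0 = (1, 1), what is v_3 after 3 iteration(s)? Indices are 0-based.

v_3 = (5, 6)

v_0 = (1, 1).
v_1 = A·v_0 = (10, 8).
v_2 = A·v_1 = (8, 9).
v_3 = A·v_2 = (5, 6).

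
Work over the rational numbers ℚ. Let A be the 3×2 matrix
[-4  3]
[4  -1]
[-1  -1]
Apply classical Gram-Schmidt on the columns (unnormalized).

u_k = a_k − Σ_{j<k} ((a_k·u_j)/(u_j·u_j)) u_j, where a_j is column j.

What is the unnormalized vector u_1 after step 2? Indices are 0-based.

Step 1: u_0 = a_0 = (-4, 4, -1).
Step 2: u_1 = a_1 − (-5/11)·u_0 = (13/11, 9/11, -16/11).

u_1 = (13/11, 9/11, -16/11)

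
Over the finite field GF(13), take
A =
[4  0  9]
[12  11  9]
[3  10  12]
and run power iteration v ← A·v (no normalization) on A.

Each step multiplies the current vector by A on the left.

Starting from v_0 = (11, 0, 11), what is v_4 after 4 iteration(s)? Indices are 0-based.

v_4 = (3, 11, 0)

v_0 = (11, 0, 11).
v_1 = A·v_0 = (0, 10, 9).
v_2 = A·v_1 = (3, 9, 0).
v_3 = A·v_2 = (12, 5, 8).
v_4 = A·v_3 = (3, 11, 0).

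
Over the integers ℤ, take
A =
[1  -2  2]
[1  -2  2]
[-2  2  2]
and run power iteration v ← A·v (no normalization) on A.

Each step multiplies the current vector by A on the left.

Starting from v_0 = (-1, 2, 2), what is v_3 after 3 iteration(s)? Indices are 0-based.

v_3 = (19, 19, 40)

v_0 = (-1, 2, 2).
v_1 = A·v_0 = (-1, -1, 10).
v_2 = A·v_1 = (21, 21, 20).
v_3 = A·v_2 = (19, 19, 40).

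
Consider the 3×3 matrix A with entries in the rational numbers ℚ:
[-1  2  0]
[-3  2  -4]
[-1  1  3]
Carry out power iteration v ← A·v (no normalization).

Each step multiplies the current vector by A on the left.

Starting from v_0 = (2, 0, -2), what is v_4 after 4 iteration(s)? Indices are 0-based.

v_0 = (2, 0, -2).
v_1 = A·v_0 = (-2, 2, -8).
v_2 = A·v_1 = (6, 42, -20).
v_3 = A·v_2 = (78, 146, -24).
v_4 = A·v_3 = (214, 154, -4).

v_4 = (214, 154, -4)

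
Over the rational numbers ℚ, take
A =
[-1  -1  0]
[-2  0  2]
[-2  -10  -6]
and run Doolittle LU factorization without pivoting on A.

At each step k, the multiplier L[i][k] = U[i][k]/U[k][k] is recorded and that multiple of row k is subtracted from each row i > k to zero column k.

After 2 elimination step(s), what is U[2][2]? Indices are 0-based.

U[2][2] = 2

Step 1: pivot at (0,0) is -1.
  row1 ← row1 − (2)·row0  ⇒  L[1][0]=2, U row1=(0, 2, 2)
  row2 ← row2 − (2)·row0  ⇒  L[2][0]=2, U row2=(0, -8, -6)
Step 2: pivot at (1,1) is 2.
  row2 ← row2 − (-4)·row1  ⇒  L[2][1]=-4, U row2=(0, 0, 2)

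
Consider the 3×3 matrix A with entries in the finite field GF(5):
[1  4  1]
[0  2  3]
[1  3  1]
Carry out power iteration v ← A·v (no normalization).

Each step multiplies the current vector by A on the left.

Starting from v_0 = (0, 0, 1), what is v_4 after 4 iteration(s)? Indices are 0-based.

v_4 = (2, 3, 1)

v_0 = (0, 0, 1).
v_1 = A·v_0 = (1, 3, 1).
v_2 = A·v_1 = (4, 4, 1).
v_3 = A·v_2 = (1, 1, 2).
v_4 = A·v_3 = (2, 3, 1).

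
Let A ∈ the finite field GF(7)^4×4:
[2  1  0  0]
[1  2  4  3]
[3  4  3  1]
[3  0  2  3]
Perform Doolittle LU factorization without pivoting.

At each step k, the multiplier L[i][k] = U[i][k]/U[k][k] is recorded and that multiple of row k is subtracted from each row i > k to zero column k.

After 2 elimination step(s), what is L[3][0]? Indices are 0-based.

k=0: U[0][0]=2
  eliminate (1,0): mult=4, new row 1: (0, 5, 4, 3); set L[1][0]=4
  eliminate (2,0): mult=5, new row 2: (0, 6, 3, 1); set L[2][0]=5
  eliminate (3,0): mult=5, new row 3: (0, 2, 2, 3); set L[3][0]=5
k=1: U[1][1]=5
  eliminate (2,1): mult=4, new row 2: (0, 0, 1, 3); set L[2][1]=4
  eliminate (3,1): mult=6, new row 3: (0, 0, 6, 6); set L[3][1]=6

L[3][0] = 5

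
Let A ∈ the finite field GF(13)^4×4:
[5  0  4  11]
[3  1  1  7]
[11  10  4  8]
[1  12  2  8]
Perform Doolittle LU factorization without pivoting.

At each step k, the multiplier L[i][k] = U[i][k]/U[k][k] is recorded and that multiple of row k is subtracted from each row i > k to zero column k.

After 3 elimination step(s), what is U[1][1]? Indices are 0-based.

U[1][1] = 1

Step 1: pivot at (0,0) is 5.
  row1 ← row1 − (11)·row0  ⇒  L[1][0]=11, U row1=(0, 1, 9, 3)
  row2 ← row2 − (10)·row0  ⇒  L[2][0]=10, U row2=(0, 10, 3, 2)
  row3 ← row3 − (8)·row0  ⇒  L[3][0]=8, U row3=(0, 12, 9, 11)
Step 2: pivot at (1,1) is 1.
  row2 ← row2 − (10)·row1  ⇒  L[2][1]=10, U row2=(0, 0, 4, 11)
  row3 ← row3 − (12)·row1  ⇒  L[3][1]=12, U row3=(0, 0, 5, 1)
Step 3: pivot at (2,2) is 4.
  row3 ← row3 − (11)·row2  ⇒  L[3][2]=11, U row3=(0, 0, 0, 10)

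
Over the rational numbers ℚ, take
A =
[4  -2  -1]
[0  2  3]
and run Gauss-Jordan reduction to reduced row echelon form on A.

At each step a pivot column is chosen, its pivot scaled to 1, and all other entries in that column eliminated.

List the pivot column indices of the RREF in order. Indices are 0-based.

pivot columns: 0, 1

step 1: normalize row 0 (÷4) = (1, -1/2, -1/4)
step 2: normalize row 1 (÷2) = (0, 1, 3/2)
  row 0: subtract -1/2×row1 = (1, 0, 1/2)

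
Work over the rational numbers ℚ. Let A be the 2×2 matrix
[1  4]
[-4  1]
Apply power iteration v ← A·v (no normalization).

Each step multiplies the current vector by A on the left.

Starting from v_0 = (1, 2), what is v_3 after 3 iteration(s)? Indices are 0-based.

v_3 = (-151, -42)

v_0 = (1, 2).
v_1 = A·v_0 = (9, -2).
v_2 = A·v_1 = (1, -38).
v_3 = A·v_2 = (-151, -42).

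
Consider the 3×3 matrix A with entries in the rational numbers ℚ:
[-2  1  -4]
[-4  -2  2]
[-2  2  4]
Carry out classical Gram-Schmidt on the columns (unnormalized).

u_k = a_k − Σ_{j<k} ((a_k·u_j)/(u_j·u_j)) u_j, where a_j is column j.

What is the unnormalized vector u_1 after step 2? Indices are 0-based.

u_1 = (7/6, -5/3, 13/6)

Step 1: u_0 = a_0 = (-2, -4, -2).
Step 2: u_1 = a_1 − (1/12)·u_0 = (7/6, -5/3, 13/6).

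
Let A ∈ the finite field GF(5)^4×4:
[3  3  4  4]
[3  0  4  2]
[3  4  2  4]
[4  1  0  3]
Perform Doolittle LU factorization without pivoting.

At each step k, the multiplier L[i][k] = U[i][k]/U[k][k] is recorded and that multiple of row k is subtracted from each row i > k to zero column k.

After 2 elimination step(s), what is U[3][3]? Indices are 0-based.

[col 0] pivot 3
  R1 -= 1*R0 → (0, 2, 0, 3)  (L[1][0] := 1)
  R2 -= 1*R0 → (0, 1, 3, 0)  (L[2][0] := 1)
  R3 -= 3*R0 → (0, 2, 3, 1)  (L[3][0] := 3)
[col 1] pivot 2
  R2 -= 3*R1 → (0, 0, 3, 1)  (L[2][1] := 3)
  R3 -= 1*R1 → (0, 0, 3, 3)  (L[3][1] := 1)

U[3][3] = 3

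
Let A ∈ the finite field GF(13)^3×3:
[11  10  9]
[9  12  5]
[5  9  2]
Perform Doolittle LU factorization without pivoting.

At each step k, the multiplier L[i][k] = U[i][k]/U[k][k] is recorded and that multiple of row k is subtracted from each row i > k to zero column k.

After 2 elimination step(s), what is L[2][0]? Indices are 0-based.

L[2][0] = 4

k=0: U[0][0]=11
  eliminate (1,0): mult=2, new row 1: (0, 5, 0); set L[1][0]=2
  eliminate (2,0): mult=4, new row 2: (0, 8, 5); set L[2][0]=4
k=1: U[1][1]=5
  eliminate (2,1): mult=12, new row 2: (0, 0, 5); set L[2][1]=12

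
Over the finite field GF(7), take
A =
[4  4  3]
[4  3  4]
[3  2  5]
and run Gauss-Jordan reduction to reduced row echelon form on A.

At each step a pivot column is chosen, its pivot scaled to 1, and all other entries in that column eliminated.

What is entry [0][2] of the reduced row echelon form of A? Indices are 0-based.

pivot(0,0)=4: scale R0 → (1, 1, 6)
  clear (1,0): R1 −= (4)R0 → (0, 6, 1)
  clear (2,0): R2 −= (3)R0 → (0, 6, 1)
pivot(1,1)=6: scale R1 → (0, 1, 6)
  clear (0,1): R0 −= (1)R1 → (1, 0, 0)
  clear (2,1): R2 −= (6)R1 → (0, 0, 0)
col 2: no nonzero at/below row 2; advance.

M[0][2] = 0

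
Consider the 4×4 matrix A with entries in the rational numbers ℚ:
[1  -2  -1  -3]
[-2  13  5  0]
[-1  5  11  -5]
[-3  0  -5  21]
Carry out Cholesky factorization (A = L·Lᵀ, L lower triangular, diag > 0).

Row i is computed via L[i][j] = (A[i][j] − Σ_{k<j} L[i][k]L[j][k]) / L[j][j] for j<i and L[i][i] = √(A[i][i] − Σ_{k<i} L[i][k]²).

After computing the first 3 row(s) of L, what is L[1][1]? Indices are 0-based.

L[1][1] = 3

Step 1: L[0][0] = √(1) = 1.
  L[1][0] = (-2) / L[0][0] = -2.
Step 2: L[1][1] = √(9) = 3.
  L[2][0] = (-1) / L[0][0] = -1.
  L[2][1] = (3) / L[1][1] = 1.
Step 3: L[2][2] = √(9) = 3.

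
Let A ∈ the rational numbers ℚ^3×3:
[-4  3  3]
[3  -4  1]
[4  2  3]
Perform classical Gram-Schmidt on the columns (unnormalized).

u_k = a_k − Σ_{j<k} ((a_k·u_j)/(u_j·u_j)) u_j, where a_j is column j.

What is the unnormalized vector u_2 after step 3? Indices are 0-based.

u_2 = (2354/933, 2140/933, 749/933)

Step 1: u_0 = a_0 = (-4, 3, 4).
Step 2: u_1 = a_1 − (-16/41)·u_0 = (59/41, -116/41, 146/41).
Step 3: u_2 = a_2 − (3/41)·u_0 − (499/933)·u_1 = (2354/933, 2140/933, 749/933).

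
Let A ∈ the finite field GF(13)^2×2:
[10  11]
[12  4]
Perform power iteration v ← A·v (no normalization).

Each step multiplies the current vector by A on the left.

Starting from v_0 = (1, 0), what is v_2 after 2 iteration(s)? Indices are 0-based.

v_2 = (11, 12)

v_0 = (1, 0).
v_1 = A·v_0 = (10, 12).
v_2 = A·v_1 = (11, 12).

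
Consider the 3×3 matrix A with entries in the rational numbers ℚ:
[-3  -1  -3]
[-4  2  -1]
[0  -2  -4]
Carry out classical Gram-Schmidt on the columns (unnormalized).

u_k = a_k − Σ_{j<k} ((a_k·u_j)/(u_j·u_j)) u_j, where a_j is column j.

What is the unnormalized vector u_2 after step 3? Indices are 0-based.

Step 1: u_0 = a_0 = (-3, -4, 0).
Step 2: u_1 = a_1 − (-1/5)·u_0 = (-8/5, 6/5, -2).
Step 3: u_2 = a_2 − (13/25)·u_0 − (29/20)·u_1 = (22/25, -33/50, -11/10).

u_2 = (22/25, -33/50, -11/10)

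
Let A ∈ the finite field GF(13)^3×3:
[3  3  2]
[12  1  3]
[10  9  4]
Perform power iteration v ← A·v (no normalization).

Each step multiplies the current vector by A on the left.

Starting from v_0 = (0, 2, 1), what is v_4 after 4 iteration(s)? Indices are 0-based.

v_0 = (0, 2, 1).
v_1 = A·v_0 = (8, 5, 9).
v_2 = A·v_1 = (5, 11, 5).
v_3 = A·v_2 = (6, 8, 0).
v_4 = A·v_3 = (3, 2, 2).

v_4 = (3, 2, 2)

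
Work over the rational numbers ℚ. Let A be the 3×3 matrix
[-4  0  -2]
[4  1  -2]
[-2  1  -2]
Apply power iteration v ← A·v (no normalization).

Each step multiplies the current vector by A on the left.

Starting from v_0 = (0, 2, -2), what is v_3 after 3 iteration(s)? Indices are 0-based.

v_3 = (140, -74, 94)

v_0 = (0, 2, -2).
v_1 = A·v_0 = (4, 6, 6).
v_2 = A·v_1 = (-28, 10, -14).
v_3 = A·v_2 = (140, -74, 94).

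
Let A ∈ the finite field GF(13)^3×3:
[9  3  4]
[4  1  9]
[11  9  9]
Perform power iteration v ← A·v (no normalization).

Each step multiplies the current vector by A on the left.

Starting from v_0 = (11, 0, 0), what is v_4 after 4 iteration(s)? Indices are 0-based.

v_0 = (11, 0, 0).
v_1 = A·v_0 = (8, 5, 4).
v_2 = A·v_1 = (12, 8, 0).
v_3 = A·v_2 = (2, 4, 9).
v_4 = A·v_3 = (1, 2, 9).

v_4 = (1, 2, 9)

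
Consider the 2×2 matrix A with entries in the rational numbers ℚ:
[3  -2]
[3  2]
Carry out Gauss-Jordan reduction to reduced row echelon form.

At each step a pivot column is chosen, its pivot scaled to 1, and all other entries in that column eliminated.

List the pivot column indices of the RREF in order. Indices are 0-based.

pivot columns: 0, 1

step 1: normalize row 0 (÷3) = (1, -2/3)
  row 1: subtract 3×row0 = (0, 4)
step 2: normalize row 1 (÷4) = (0, 1)
  row 0: subtract -2/3×row1 = (1, 0)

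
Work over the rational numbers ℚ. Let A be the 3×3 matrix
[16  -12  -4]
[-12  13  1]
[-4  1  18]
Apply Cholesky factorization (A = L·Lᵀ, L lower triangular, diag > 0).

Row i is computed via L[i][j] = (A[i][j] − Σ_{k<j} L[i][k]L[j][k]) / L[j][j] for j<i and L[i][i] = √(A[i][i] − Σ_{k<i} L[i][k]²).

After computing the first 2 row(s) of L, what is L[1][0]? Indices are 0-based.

Step 1: L[0][0] = √(16) = 4.
  L[1][0] = (-12) / L[0][0] = -3.
Step 2: L[1][1] = √(4) = 2.

L[1][0] = -3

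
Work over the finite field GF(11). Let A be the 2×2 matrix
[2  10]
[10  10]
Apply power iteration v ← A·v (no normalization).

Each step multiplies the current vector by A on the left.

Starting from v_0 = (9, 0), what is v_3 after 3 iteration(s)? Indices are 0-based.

v_0 = (9, 0).
v_1 = A·v_0 = (7, 2).
v_2 = A·v_1 = (1, 2).
v_3 = A·v_2 = (0, 8).

v_3 = (0, 8)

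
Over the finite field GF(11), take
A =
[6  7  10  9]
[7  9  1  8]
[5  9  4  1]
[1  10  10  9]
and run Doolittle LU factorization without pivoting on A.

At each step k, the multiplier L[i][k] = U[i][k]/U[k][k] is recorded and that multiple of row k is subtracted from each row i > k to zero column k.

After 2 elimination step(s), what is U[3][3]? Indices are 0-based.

U[3][3] = 1

[col 0] pivot 6
  R1 -= 3*R0 → (0, 10, 4, 3)  (L[1][0] := 3)
  R2 -= 10*R0 → (0, 5, 3, 10)  (L[2][0] := 10)
  R3 -= 2*R0 → (0, 7, 1, 2)  (L[3][0] := 2)
[col 1] pivot 10
  R2 -= 6*R1 → (0, 0, 1, 3)  (L[2][1] := 6)
  R3 -= 4*R1 → (0, 0, 7, 1)  (L[3][1] := 4)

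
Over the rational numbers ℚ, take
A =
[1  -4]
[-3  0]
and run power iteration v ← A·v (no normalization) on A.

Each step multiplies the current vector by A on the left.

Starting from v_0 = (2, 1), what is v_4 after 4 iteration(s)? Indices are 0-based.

v_0 = (2, 1).
v_1 = A·v_0 = (-2, -6).
v_2 = A·v_1 = (22, 6).
v_3 = A·v_2 = (-2, -66).
v_4 = A·v_3 = (262, 6).

v_4 = (262, 6)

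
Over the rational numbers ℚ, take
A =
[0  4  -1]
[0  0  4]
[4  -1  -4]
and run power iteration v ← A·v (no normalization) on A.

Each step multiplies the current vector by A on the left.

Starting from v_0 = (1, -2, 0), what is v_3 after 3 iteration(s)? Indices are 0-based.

v_0 = (1, -2, 0).
v_1 = A·v_0 = (-8, 0, 6).
v_2 = A·v_1 = (-6, 24, -56).
v_3 = A·v_2 = (152, -224, 176).

v_3 = (152, -224, 176)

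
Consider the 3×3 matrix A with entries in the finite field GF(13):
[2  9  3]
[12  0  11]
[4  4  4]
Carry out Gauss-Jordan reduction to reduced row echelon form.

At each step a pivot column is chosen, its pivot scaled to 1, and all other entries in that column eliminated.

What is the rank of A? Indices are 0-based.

pivot(0,0)=2: scale R0 → (1, 11, 8)
  clear (1,0): R1 −= (12)R0 → (0, 11, 6)
  clear (2,0): R2 −= (4)R0 → (0, 12, 11)
pivot(1,1)=11: scale R1 → (0, 1, 10)
  clear (0,1): R0 −= (11)R1 → (1, 0, 2)
  clear (2,1): R2 −= (12)R1 → (0, 0, 8)
pivot(2,2)=8: scale R2 → (0, 0, 1)
  clear (0,2): R0 −= (2)R2 → (1, 0, 0)
  clear (1,2): R1 −= (10)R2 → (0, 1, 0)

rank = 3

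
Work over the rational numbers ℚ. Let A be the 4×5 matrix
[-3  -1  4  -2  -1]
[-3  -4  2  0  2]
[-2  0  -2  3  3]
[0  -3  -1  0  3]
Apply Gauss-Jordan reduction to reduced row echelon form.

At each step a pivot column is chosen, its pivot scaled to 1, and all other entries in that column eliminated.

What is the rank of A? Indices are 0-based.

pivot(0,0)=-3: scale R0 → (1, 1/3, -4/3, 2/3, 1/3)
  clear (1,0): R1 −= (-3)R0 → (0, -3, -2, 2, 3)
  clear (2,0): R2 −= (-2)R0 → (0, 2/3, -14/3, 13/3, 11/3)
pivot(1,1)=-3: scale R1 → (0, 1, 2/3, -2/3, -1)
  clear (0,1): R0 −= (1/3)R1 → (1, 0, -14/9, 8/9, 2/3)
  clear (2,1): R2 −= (2/3)R1 → (0, 0, -46/9, 43/9, 13/3)
  clear (3,1): R3 −= (-3)R1 → (0, 0, 1, -2, 0)
pivot(2,2)=-46/9: scale R2 → (0, 0, 1, -43/46, -39/46)
  clear (0,2): R0 −= (-14/9)R2 → (1, 0, 0, -13/23, -15/23)
  clear (1,2): R1 −= (2/3)R2 → (0, 1, 0, -1/23, -10/23)
  clear (3,2): R3 −= (1)R2 → (0, 0, 0, -49/46, 39/46)
pivot(3,3)=-49/46: scale R3 → (0, 0, 0, 1, -39/49)
  clear (0,3): R0 −= (-13/23)R3 → (1, 0, 0, 0, -54/49)
  clear (1,3): R1 −= (-1/23)R3 → (0, 1, 0, 0, -23/49)
  clear (2,3): R2 −= (-43/46)R3 → (0, 0, 1, 0, -78/49)

rank = 4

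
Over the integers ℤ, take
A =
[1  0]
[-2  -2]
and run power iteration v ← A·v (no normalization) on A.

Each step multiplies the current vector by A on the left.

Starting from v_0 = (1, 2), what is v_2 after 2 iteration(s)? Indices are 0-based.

v_2 = (1, 10)

v_0 = (1, 2).
v_1 = A·v_0 = (1, -6).
v_2 = A·v_1 = (1, 10).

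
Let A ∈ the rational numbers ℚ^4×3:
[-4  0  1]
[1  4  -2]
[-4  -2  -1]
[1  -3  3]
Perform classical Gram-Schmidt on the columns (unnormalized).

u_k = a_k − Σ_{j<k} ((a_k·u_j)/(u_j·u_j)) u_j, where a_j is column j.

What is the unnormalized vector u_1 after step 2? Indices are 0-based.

u_1 = (18/17, 127/34, -16/17, -111/34)

Step 1: u_0 = a_0 = (-4, 1, -4, 1).
Step 2: u_1 = a_1 − (9/34)·u_0 = (18/17, 127/34, -16/17, -111/34).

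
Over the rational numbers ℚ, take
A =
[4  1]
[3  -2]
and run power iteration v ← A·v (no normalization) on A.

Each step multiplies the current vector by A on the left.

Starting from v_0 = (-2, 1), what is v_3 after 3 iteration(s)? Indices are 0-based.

v_0 = (-2, 1).
v_1 = A·v_0 = (-7, -8).
v_2 = A·v_1 = (-36, -5).
v_3 = A·v_2 = (-149, -98).

v_3 = (-149, -98)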